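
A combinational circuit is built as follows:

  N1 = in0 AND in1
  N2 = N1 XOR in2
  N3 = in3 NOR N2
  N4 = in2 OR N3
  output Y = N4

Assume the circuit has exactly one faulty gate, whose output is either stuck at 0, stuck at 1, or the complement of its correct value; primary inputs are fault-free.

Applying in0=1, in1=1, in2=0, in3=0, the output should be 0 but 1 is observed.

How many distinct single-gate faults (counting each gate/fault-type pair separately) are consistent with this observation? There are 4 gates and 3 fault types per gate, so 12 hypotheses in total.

Fault-free: N1=1, N2=1, N3=0, N4=0 → 0. Observed 1.
  N1 stuck-at-0: output 1 ✓
  N1 stuck-at-1: output 0 ✗
  N1 inverted output: output 1 ✓
  N2 stuck-at-0: output 1 ✓
  N2 stuck-at-1: output 0 ✗
  N2 inverted output: output 1 ✓
  N3 stuck-at-0: output 0 ✗
  N3 stuck-at-1: output 1 ✓
  N3 inverted output: output 1 ✓
  N4 stuck-at-0: output 0 ✗
  N4 stuck-at-1: output 1 ✓
  N4 inverted output: output 1 ✓
Consistent faults: {N1 stuck-at-0, N1 inverted output, N2 stuck-at-0, N2 inverted output, N3 stuck-at-1, N3 inverted output, N4 stuck-at-1, N4 inverted output} — 8 in all.

8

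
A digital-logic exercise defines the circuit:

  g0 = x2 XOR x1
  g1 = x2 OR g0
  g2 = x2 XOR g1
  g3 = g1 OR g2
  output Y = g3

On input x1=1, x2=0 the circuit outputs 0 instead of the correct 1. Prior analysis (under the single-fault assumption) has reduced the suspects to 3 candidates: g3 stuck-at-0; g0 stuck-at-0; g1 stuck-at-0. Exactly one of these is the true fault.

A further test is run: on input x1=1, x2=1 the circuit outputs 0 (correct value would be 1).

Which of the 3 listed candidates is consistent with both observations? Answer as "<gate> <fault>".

Evaluate each candidate on input x1=1, x2=1:
  g3 stuck-at-0: g0=0, g1=1, g2=0, g3=0 [stuck-at-0] → 0 — matches
  g0 stuck-at-0: g0=0 [stuck-at-0], g1=1, g2=0, g3=1 → 1 — eliminated
  g1 stuck-at-0: g0=0, g1=0 [stuck-at-0], g2=1, g3=1 → 1 — eliminated
Only g3 stuck-at-0 reproduces the observed 0.

g3 stuck-at-0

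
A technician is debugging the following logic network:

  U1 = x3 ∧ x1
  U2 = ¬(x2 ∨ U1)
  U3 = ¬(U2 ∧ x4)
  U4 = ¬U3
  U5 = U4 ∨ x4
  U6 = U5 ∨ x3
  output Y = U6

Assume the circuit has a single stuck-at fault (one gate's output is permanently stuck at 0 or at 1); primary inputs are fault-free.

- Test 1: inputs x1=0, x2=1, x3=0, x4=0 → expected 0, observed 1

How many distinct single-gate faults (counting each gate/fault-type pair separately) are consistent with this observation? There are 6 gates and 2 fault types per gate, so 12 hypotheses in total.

Fault-free: U1=0, U2=0, U3=1, U4=0, U5=0, U6=0 → 0. Observed 1.
  U1 stuck-at-0: output 0 ✗
  U1 stuck-at-1: output 0 ✗
  U2 stuck-at-0: output 0 ✗
  U2 stuck-at-1: output 0 ✗
  U3 stuck-at-0: output 1 ✓
  U3 stuck-at-1: output 0 ✗
  U4 stuck-at-0: output 0 ✗
  U4 stuck-at-1: output 1 ✓
  U5 stuck-at-0: output 0 ✗
  U5 stuck-at-1: output 1 ✓
  U6 stuck-at-0: output 0 ✗
  U6 stuck-at-1: output 1 ✓
Consistent faults: {U3 stuck-at-0, U4 stuck-at-1, U5 stuck-at-1, U6 stuck-at-1} — 4 in all.

4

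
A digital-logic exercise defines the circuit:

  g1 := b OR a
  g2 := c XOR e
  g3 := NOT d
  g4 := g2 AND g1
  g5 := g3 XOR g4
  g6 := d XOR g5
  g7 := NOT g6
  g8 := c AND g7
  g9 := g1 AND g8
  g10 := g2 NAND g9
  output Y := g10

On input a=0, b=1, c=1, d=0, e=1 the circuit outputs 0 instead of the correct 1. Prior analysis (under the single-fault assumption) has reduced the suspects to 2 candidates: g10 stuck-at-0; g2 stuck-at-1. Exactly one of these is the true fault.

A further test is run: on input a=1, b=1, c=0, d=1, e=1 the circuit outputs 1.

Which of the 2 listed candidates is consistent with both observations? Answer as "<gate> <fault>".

g2 stuck-at-1

Evaluate each candidate on input a=1, b=1, c=0, d=1, e=1:
  g10 stuck-at-0: g1=1, g2=1, g3=0, g4=1, g5=1, g6=0, g7=1, g8=0, g9=0, g10=0 [stuck-at-0] → 0 — eliminated
  g2 stuck-at-1: g1=1, g2=1 [stuck-at-1], g3=0, g4=1, g5=1, g6=0, g7=1, g8=0, g9=0, g10=1 → 1 — matches
Only g2 stuck-at-1 reproduces the observed 1.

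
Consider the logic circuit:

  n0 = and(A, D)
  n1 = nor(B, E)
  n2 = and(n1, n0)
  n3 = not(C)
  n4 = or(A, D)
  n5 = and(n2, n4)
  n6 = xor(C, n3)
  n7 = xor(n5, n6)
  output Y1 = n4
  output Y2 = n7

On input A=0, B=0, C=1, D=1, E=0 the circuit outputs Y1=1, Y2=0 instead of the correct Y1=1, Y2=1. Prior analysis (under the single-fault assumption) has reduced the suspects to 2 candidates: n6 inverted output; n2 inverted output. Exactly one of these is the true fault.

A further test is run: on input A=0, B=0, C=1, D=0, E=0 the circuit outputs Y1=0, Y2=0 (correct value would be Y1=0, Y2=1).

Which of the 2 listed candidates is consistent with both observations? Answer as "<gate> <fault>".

Evaluate each candidate on input A=0, B=0, C=1, D=0, E=0:
  n6 inverted output: n0=0, n1=1, n2=0, n3=0, n4=0, n5=0, n6=0 [inverted output], n7=0 → Y1=0, Y2=0 — matches
  n2 inverted output: n0=0, n1=1, n2=1 [inverted output], n3=0, n4=0, n5=0, n6=1, n7=1 → Y1=0, Y2=1 — eliminated
Only n6 inverted output reproduces the observed Y1=0, Y2=0.

n6 inverted output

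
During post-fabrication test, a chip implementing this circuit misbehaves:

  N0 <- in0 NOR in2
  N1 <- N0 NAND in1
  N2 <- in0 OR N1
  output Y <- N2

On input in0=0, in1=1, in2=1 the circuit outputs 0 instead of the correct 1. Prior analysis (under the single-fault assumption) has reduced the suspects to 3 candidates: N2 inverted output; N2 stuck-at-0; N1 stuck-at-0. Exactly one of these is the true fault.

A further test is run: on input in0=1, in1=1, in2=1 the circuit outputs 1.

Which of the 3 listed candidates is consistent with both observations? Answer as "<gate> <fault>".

Evaluate each candidate on input in0=1, in1=1, in2=1:
  N2 inverted output: N0=0, N1=1, N2=0 [inverted output] → 0 — eliminated
  N2 stuck-at-0: N0=0, N1=1, N2=0 [stuck-at-0] → 0 — eliminated
  N1 stuck-at-0: N0=0, N1=0 [stuck-at-0], N2=1 → 1 — matches
Only N1 stuck-at-0 reproduces the observed 1.

N1 stuck-at-0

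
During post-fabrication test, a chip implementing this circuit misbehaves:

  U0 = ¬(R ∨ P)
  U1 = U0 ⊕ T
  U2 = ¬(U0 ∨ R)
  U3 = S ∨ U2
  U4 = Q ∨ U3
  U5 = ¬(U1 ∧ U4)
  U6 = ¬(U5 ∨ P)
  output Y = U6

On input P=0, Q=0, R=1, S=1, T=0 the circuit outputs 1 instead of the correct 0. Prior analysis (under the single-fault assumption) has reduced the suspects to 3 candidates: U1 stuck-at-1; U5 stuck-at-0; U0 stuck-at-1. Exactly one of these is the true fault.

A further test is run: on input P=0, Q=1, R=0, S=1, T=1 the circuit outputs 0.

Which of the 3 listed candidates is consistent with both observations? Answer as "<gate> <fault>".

U0 stuck-at-1

Evaluate each candidate on input P=0, Q=1, R=0, S=1, T=1:
  U1 stuck-at-1: U0=1, U1=1 [stuck-at-1], U2=0, U3=1, U4=1, U5=0, U6=1 → 1 — eliminated
  U5 stuck-at-0: U0=1, U1=0, U2=0, U3=1, U4=1, U5=0 [stuck-at-0], U6=1 → 1 — eliminated
  U0 stuck-at-1: U0=1 [stuck-at-1], U1=0, U2=0, U3=1, U4=1, U5=1, U6=0 → 0 — matches
Only U0 stuck-at-1 reproduces the observed 0.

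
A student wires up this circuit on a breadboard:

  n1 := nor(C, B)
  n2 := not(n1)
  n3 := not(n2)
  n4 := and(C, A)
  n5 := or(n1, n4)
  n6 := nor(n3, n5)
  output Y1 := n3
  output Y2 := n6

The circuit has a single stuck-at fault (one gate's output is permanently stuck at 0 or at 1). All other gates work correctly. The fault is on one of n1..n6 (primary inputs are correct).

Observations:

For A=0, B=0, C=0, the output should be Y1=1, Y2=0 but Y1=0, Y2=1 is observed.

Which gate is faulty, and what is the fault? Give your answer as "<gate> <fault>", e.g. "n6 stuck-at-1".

Fault-free values for test 1 (A=0, B=0, C=0): n1=1, n2=0, n3=1, n4=0, n5=1, n6=0, giving Y1=1, Y2=0. Observed Y1=0, Y2=1.
Test 1: faults giving observed Y1=0, Y2=1 are {n1 stuck-at-0}.
Only n1 stuck-at-0 is consistent with every test.

n1 stuck-at-0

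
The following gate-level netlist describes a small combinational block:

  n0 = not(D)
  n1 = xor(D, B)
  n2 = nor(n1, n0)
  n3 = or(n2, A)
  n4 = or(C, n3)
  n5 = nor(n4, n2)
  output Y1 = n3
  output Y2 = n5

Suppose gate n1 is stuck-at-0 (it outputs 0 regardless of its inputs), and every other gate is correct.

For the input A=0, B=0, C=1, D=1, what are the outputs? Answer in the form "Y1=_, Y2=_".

Y1=1, Y2=0

Propagate with n1 forced: n0=0, n1=0 [stuck-at-0], n2=1, n3=1, n4=1, n5=0.
So the outputs are Y1=1, Y2=0. (Without the fault they would be Y1=0, Y2=0.)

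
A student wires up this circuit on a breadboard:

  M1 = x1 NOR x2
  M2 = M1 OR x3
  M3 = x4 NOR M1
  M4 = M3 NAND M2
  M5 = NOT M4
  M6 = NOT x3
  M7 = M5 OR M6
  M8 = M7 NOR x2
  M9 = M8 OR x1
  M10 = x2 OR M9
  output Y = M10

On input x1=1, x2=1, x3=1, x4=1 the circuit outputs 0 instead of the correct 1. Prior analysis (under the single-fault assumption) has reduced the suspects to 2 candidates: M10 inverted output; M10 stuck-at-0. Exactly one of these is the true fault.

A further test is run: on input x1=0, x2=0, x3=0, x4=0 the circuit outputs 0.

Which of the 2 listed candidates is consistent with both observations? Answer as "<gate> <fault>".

Evaluate each candidate on input x1=0, x2=0, x3=0, x4=0:
  M10 inverted output: M1=1, M2=1, M3=0, M4=1, M5=0, M6=1, M7=1, M8=0, M9=0, M10=1 [inverted output] → 1 — eliminated
  M10 stuck-at-0: M1=1, M2=1, M3=0, M4=1, M5=0, M6=1, M7=1, M8=0, M9=0, M10=0 [stuck-at-0] → 0 — matches
Only M10 stuck-at-0 reproduces the observed 0.

M10 stuck-at-0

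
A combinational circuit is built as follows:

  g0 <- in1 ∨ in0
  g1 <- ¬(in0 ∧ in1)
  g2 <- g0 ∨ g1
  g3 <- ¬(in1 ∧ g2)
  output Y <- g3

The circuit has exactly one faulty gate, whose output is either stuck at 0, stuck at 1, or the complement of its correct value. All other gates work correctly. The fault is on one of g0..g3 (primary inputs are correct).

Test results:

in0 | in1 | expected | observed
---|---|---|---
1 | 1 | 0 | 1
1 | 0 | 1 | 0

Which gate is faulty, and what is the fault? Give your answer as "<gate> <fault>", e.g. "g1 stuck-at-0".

g3 inverted output

Fault-free values for test 1 (in0=1, in1=1): g0=1, g1=0, g2=1, g3=0, giving Y=0. Observed 1.
Test 1: faults giving observed 1 are {g0 stuck-at-0, g0 inverted output, g2 stuck-at-0, g2 inverted output, g3 stuck-at-1, g3 inverted output}.
Test 2 (in0=1, in1=0): fault-free g0=1, g1=1, g2=1, g3=1 → 1; observed 0. Eliminates g0 stuck-at-0, g0 inverted output, g2 stuck-at-0, g2 inverted output, g3 stuck-at-1.
Only g3 inverted output is consistent with every test.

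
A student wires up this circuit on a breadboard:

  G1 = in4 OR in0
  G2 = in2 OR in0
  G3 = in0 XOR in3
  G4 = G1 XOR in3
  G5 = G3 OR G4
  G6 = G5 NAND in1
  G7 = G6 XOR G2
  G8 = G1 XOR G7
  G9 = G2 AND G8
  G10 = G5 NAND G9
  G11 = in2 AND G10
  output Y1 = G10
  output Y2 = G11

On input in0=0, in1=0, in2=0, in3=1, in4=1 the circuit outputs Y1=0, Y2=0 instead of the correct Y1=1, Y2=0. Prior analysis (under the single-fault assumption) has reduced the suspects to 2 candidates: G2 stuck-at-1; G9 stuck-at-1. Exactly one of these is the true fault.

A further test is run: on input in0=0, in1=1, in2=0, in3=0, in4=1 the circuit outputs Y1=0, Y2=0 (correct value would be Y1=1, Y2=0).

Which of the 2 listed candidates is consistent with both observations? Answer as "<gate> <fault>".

G9 stuck-at-1

Evaluate each candidate on input in0=0, in1=1, in2=0, in3=0, in4=1:
  G2 stuck-at-1: G1=1, G2=1 [stuck-at-1], G3=0, G4=1, G5=1, G6=0, G7=1, G8=0, G9=0, G10=1, G11=0 → Y1=1, Y2=0 — eliminated
  G9 stuck-at-1: G1=1, G2=0, G3=0, G4=1, G5=1, G6=0, G7=0, G8=1, G9=1 [stuck-at-1], G10=0, G11=0 → Y1=0, Y2=0 — matches
Only G9 stuck-at-1 reproduces the observed Y1=0, Y2=0.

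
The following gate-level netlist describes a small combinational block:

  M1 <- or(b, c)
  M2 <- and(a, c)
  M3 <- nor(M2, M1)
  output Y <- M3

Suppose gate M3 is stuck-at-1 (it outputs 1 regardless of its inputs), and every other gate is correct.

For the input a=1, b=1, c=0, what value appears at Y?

1

Propagate with M3 forced: M1=1, M2=0, M3=1 [stuck-at-1].
So Y = 1. (Without the fault it would be 0.)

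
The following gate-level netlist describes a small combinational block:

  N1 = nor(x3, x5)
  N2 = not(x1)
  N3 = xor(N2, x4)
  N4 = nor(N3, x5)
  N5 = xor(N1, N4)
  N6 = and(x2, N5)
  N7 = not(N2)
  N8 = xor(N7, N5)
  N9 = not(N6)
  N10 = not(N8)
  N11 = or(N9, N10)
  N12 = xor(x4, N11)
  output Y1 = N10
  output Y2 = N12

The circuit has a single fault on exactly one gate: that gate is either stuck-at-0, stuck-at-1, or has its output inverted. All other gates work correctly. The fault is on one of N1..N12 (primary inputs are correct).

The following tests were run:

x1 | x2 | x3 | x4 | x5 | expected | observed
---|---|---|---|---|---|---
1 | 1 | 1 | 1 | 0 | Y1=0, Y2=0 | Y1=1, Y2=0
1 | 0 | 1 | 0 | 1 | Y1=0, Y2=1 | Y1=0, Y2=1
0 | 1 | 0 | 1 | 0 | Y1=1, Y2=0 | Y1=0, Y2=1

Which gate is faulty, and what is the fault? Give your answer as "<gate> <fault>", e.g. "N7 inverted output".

Fault-free values for test 1 (x1=1, x2=1, x3=1, x4=1, x5=0): N1=0, N2=0, N3=1, N4=0, N5=0, N6=0, N7=1, N8=1, N9=1, N10=0, N11=1, N12=0, giving Y1=0, Y2=0. Observed Y1=1, Y2=0.
Test 1: faults giving observed Y1=1, Y2=0 are {N1 stuck-at-1, N1 inverted output, N3 stuck-at-0, N3 inverted output, N4 stuck-at-1, N4 inverted output, N5 stuck-at-1, N5 inverted output, N7 stuck-at-0, N7 inverted output, N8 stuck-at-0, N8 inverted output, N10 stuck-at-1, N10 inverted output}.
Test 2 (x1=1, x2=0, x3=1, x4=0, x5=1): fault-free N1=0, N2=0, N3=0, N4=0, N5=0, N6=0, N7=1, N8=1, N9=1, N10=0, N11=1, N12=1 → Y1=0, Y2=1; observed Y1=0, Y2=1. Eliminates N1 stuck-at-1, N1 inverted output, N4 stuck-at-1, N4 inverted output, N5 stuck-at-1, N5 inverted output, N7 stuck-at-0, N7 inverted output, N8 stuck-at-0, N8 inverted output, N10 stuck-at-1, N10 inverted output.
Test 3 (x1=0, x2=1, x3=0, x4=1, x5=0): fault-free N1=1, N2=1, N3=0, N4=1, N5=0, N6=0, N7=0, N8=0, N9=1, N10=1, N11=1, N12=0 → Y1=1, Y2=0; observed Y1=0, Y2=1. Eliminates N3 stuck-at-0.
Only N3 inverted output is consistent with every test.

N3 inverted output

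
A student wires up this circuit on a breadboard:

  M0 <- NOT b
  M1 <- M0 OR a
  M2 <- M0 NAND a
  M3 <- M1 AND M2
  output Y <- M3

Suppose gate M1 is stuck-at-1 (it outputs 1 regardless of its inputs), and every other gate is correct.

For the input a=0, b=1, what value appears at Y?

1

Propagate with M1 forced: M0=0, M1=1 [stuck-at-1], M2=1, M3=1.
So Y = 1. (Without the fault it would be 0.)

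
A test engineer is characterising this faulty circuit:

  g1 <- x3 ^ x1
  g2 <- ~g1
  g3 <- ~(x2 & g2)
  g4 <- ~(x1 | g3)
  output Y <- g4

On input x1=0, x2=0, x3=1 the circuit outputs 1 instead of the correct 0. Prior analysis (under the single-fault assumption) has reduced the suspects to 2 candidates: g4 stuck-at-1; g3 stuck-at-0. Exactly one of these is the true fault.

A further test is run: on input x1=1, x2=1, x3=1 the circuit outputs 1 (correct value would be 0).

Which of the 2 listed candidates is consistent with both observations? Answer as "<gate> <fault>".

Evaluate each candidate on input x1=1, x2=1, x3=1:
  g4 stuck-at-1: g1=0, g2=1, g3=0, g4=1 [stuck-at-1] → 1 — matches
  g3 stuck-at-0: g1=0, g2=1, g3=0 [stuck-at-0], g4=0 → 0 — eliminated
Only g4 stuck-at-1 reproduces the observed 1.

g4 stuck-at-1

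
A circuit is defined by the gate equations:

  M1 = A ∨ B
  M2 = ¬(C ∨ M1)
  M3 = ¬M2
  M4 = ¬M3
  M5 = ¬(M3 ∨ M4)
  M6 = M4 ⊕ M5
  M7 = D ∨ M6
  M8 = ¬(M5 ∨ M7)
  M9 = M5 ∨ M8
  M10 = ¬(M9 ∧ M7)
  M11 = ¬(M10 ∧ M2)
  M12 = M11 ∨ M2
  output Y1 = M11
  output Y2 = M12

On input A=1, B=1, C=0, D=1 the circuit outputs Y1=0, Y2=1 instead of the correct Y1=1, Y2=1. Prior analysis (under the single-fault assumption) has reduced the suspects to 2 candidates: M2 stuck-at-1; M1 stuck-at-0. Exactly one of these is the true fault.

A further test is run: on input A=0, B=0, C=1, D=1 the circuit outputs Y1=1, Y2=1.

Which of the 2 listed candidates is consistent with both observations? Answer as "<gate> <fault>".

M1 stuck-at-0

Evaluate each candidate on input A=0, B=0, C=1, D=1:
  M2 stuck-at-1: M1=0, M2=1 [stuck-at-1], M3=0, M4=1, M5=0, M6=1, M7=1, M8=0, M9=0, M10=1, M11=0, M12=1 → Y1=0, Y2=1 — eliminated
  M1 stuck-at-0: M1=0 [stuck-at-0], M2=0, M3=1, M4=0, M5=0, M6=0, M7=1, M8=0, M9=0, M10=1, M11=1, M12=1 → Y1=1, Y2=1 — matches
Only M1 stuck-at-0 reproduces the observed Y1=1, Y2=1.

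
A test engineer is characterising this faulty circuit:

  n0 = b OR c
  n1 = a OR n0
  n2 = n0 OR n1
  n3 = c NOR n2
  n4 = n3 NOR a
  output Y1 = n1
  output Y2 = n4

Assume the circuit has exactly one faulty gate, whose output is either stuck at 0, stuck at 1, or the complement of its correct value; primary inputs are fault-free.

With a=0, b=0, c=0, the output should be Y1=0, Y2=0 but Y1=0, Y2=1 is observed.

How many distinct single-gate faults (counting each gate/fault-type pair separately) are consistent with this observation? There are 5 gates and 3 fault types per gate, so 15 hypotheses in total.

Fault-free: n0=0, n1=0, n2=0, n3=1, n4=0 → Y1=0, Y2=0. Observed Y1=0, Y2=1.
  n0: none of the 3 fault types match ✗
  n1: none of the 3 fault types match ✗
  n2: stuck-at-1, inverted output ✓; others ✗
  n3: stuck-at-0, inverted output ✓; others ✗
  n4: stuck-at-1, inverted output ✓; others ✗
Consistent faults: {n2 stuck-at-1, n2 inverted output, n3 stuck-at-0, n3 inverted output, n4 stuck-at-1, n4 inverted output} — 6 in all.

6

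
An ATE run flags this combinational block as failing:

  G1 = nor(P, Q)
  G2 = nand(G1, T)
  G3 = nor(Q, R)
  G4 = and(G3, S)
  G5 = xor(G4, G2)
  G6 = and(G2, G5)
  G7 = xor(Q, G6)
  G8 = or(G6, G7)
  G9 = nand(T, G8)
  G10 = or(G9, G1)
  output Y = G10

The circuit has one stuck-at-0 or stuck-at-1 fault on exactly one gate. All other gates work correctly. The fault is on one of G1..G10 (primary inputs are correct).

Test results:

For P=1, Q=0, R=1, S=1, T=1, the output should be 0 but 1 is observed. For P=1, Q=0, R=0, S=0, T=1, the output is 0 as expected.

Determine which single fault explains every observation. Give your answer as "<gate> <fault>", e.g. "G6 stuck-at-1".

G3 stuck-at-1

Fault-free values for test 1 (P=1, Q=0, R=1, S=1, T=1): G1=0, G2=1, G3=0, G4=0, G5=1, G6=1, G7=1, G8=1, G9=0, G10=0, giving Y=0. Observed 1.
Test 1: faults giving observed 1 are {G1 stuck-at-1, G2 stuck-at-0, G3 stuck-at-1, G4 stuck-at-1, G5 stuck-at-0, G6 stuck-at-0, G8 stuck-at-0, G9 stuck-at-1, G10 stuck-at-1}.
Test 2 (P=1, Q=0, R=0, S=0, T=1): fault-free G1=0, G2=1, G3=1, G4=0, G5=1, G6=1, G7=1, G8=1, G9=0, G10=0 → 0; observed 0. Eliminates G1 stuck-at-1, G2 stuck-at-0, G4 stuck-at-1, G5 stuck-at-0, G6 stuck-at-0, G8 stuck-at-0, G9 stuck-at-1, G10 stuck-at-1.
Only G3 stuck-at-1 is consistent with every test.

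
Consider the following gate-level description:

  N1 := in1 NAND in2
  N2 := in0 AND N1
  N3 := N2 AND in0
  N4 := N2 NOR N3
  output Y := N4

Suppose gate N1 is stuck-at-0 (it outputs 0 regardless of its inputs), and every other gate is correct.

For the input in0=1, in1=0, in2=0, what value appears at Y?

Propagate with N1 forced: N1=0 [stuck-at-0], N2=0, N3=0, N4=1.
So Y = 1. (Without the fault it would be 0.)

1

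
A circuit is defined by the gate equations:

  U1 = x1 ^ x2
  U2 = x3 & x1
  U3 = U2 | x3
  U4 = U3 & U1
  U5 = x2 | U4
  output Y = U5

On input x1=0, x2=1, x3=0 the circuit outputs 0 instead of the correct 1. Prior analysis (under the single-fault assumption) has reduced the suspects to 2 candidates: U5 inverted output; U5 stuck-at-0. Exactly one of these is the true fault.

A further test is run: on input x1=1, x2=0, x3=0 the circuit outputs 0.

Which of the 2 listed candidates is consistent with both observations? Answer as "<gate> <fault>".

Evaluate each candidate on input x1=1, x2=0, x3=0:
  U5 inverted output: U1=1, U2=0, U3=0, U4=0, U5=1 [inverted output] → 1 — eliminated
  U5 stuck-at-0: U1=1, U2=0, U3=0, U4=0, U5=0 [stuck-at-0] → 0 — matches
Only U5 stuck-at-0 reproduces the observed 0.

U5 stuck-at-0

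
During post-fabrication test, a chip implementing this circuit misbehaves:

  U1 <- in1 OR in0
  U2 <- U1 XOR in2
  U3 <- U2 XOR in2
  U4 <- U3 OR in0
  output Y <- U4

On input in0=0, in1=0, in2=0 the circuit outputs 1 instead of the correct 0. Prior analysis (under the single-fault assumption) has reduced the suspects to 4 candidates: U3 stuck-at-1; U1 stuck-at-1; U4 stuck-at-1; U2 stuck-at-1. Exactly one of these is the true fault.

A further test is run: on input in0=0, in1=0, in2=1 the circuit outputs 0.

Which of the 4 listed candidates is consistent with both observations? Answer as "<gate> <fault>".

Evaluate each candidate on input in0=0, in1=0, in2=1:
  U3 stuck-at-1: U1=0, U2=1, U3=1 [stuck-at-1], U4=1 → 1 — eliminated
  U1 stuck-at-1: U1=1 [stuck-at-1], U2=0, U3=1, U4=1 → 1 — eliminated
  U4 stuck-at-1: U1=0, U2=1, U3=0, U4=1 [stuck-at-1] → 1 — eliminated
  U2 stuck-at-1: U1=0, U2=1 [stuck-at-1], U3=0, U4=0 → 0 — matches
Only U2 stuck-at-1 reproduces the observed 0.

U2 stuck-at-1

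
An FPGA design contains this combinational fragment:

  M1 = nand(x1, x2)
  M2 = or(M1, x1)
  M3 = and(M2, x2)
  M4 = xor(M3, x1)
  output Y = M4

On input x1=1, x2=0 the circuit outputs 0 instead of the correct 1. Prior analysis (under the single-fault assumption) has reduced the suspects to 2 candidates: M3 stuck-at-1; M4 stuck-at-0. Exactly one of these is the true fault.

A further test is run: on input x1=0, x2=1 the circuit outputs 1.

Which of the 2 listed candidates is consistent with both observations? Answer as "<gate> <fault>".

M3 stuck-at-1

Evaluate each candidate on input x1=0, x2=1:
  M3 stuck-at-1: M1=1, M2=1, M3=1 [stuck-at-1], M4=1 → 1 — matches
  M4 stuck-at-0: M1=1, M2=1, M3=1, M4=0 [stuck-at-0] → 0 — eliminated
Only M3 stuck-at-1 reproduces the observed 1.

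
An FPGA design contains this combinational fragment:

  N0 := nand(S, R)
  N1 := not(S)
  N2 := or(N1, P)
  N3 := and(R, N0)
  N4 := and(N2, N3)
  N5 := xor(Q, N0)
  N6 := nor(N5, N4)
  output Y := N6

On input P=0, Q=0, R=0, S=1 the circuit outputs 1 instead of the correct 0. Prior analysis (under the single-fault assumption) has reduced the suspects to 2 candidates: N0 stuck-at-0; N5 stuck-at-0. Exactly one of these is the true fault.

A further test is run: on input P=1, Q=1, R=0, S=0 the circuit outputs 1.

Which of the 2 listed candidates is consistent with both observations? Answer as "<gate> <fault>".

N5 stuck-at-0

Evaluate each candidate on input P=1, Q=1, R=0, S=0:
  N0 stuck-at-0: N0=0 [stuck-at-0], N1=1, N2=1, N3=0, N4=0, N5=1, N6=0 → 0 — eliminated
  N5 stuck-at-0: N0=1, N1=1, N2=1, N3=0, N4=0, N5=0 [stuck-at-0], N6=1 → 1 — matches
Only N5 stuck-at-0 reproduces the observed 1.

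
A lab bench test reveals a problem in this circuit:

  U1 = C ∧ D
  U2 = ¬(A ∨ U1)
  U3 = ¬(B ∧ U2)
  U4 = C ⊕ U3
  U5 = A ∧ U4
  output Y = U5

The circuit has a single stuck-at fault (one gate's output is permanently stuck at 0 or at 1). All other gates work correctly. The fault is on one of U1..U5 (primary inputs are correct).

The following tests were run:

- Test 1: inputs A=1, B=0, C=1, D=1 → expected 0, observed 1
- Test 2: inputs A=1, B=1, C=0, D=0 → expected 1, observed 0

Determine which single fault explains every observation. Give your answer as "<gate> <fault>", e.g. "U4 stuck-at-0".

U3 stuck-at-0

Fault-free values for test 1 (A=1, B=0, C=1, D=1): U1=1, U2=0, U3=1, U4=0, U5=0, giving Y=0. Observed 1.
Test 1: faults giving observed 1 are {U3 stuck-at-0, U4 stuck-at-1, U5 stuck-at-1}.
Test 2 (A=1, B=1, C=0, D=0): fault-free U1=0, U2=0, U3=1, U4=1, U5=1 → 1; observed 0. Eliminates U4 stuck-at-1, U5 stuck-at-1.
Only U3 stuck-at-0 is consistent with every test.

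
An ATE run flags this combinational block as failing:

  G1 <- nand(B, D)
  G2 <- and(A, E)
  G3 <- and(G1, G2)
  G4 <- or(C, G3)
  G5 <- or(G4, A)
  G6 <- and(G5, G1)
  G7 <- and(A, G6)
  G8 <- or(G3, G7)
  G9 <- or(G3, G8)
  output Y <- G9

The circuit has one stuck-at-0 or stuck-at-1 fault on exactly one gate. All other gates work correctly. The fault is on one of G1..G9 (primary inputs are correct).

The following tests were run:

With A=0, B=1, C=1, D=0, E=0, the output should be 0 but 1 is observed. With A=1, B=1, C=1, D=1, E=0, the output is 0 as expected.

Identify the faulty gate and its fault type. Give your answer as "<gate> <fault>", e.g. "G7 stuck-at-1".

G2 stuck-at-1

Fault-free values for test 1 (A=0, B=1, C=1, D=0, E=0): G1=1, G2=0, G3=0, G4=1, G5=1, G6=1, G7=0, G8=0, G9=0, giving Y=0. Observed 1.
Test 1: faults giving observed 1 are {G2 stuck-at-1, G3 stuck-at-1, G7 stuck-at-1, G8 stuck-at-1, G9 stuck-at-1}.
Test 2 (A=1, B=1, C=1, D=1, E=0): fault-free G1=0, G2=0, G3=0, G4=1, G5=1, G6=0, G7=0, G8=0, G9=0 → 0; observed 0. Eliminates G3 stuck-at-1, G7 stuck-at-1, G8 stuck-at-1, G9 stuck-at-1.
Only G2 stuck-at-1 is consistent with every test.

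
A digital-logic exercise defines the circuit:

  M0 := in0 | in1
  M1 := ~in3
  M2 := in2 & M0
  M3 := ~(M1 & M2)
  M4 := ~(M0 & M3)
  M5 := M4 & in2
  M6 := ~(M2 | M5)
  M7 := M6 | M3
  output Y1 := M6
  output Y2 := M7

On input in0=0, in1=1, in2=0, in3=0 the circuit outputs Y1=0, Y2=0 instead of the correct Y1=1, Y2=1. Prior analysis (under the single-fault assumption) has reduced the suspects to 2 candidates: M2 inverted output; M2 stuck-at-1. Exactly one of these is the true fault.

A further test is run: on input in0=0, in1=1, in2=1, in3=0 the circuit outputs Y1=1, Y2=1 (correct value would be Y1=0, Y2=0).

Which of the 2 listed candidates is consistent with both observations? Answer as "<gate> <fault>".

Evaluate each candidate on input in0=0, in1=1, in2=1, in3=0:
  M2 inverted output: M0=1, M1=1, M2=0 [inverted output], M3=1, M4=0, M5=0, M6=1, M7=1 → Y1=1, Y2=1 — matches
  M2 stuck-at-1: M0=1, M1=1, M2=1 [stuck-at-1], M3=0, M4=1, M5=1, M6=0, M7=0 → Y1=0, Y2=0 — eliminated
Only M2 inverted output reproduces the observed Y1=1, Y2=1.

M2 inverted output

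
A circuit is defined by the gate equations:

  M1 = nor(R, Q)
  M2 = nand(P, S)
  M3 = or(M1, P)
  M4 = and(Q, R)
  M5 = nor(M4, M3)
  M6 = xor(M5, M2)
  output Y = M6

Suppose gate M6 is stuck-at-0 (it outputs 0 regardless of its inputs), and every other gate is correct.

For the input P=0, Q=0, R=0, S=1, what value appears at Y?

0

Propagate with M6 forced: M1=1, M2=1, M3=1, M4=0, M5=0, M6=0 [stuck-at-0].
So Y = 0. (Without the fault it would be 1.)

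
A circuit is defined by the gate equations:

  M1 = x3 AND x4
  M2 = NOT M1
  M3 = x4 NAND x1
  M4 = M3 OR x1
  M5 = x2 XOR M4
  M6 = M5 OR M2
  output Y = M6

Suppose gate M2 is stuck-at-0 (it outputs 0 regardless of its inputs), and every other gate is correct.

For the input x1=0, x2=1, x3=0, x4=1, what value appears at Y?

0

Propagate with M2 forced: M1=0, M2=0 [stuck-at-0], M3=1, M4=1, M5=0, M6=0.
So Y = 0. (Without the fault it would be 1.)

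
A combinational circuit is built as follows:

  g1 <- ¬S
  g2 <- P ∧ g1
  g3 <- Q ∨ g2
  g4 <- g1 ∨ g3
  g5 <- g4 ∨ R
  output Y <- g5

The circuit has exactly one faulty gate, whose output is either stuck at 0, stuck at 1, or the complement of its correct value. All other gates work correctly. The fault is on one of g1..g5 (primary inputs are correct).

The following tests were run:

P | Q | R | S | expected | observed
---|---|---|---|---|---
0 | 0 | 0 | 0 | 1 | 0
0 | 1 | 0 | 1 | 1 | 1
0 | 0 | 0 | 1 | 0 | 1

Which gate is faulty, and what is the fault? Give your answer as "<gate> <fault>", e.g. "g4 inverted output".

g1 inverted output

Fault-free values for test 1 (P=0, Q=0, R=0, S=0): g1=1, g2=0, g3=0, g4=1, g5=1, giving Y=1. Observed 0.
Test 1: faults giving observed 0 are {g1 stuck-at-0, g1 inverted output, g4 stuck-at-0, g4 inverted output, g5 stuck-at-0, g5 inverted output}.
Test 2 (P=0, Q=1, R=0, S=1): fault-free g1=0, g2=0, g3=1, g4=1, g5=1 → 1; observed 1. Eliminates g4 stuck-at-0, g4 inverted output, g5 stuck-at-0, g5 inverted output.
Test 3 (P=0, Q=0, R=0, S=1): fault-free g1=0, g2=0, g3=0, g4=0, g5=0 → 0; observed 1. Eliminates g1 stuck-at-0.
Only g1 inverted output is consistent with every test.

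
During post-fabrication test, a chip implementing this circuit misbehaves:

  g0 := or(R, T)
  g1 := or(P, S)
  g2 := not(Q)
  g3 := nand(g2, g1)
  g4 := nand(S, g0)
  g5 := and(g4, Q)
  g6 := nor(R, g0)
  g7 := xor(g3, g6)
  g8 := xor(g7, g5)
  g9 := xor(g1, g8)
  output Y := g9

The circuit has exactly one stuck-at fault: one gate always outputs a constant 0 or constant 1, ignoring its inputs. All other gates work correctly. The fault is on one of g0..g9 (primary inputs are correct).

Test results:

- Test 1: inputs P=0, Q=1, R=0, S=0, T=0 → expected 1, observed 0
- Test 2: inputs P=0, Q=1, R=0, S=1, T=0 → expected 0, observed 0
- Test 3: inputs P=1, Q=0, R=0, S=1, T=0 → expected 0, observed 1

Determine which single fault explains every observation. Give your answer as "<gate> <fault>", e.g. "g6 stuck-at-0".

Fault-free values for test 1 (P=0, Q=1, R=0, S=0, T=0): g0=0, g1=0, g2=0, g3=1, g4=1, g5=1, g6=1, g7=0, g8=1, g9=1, giving Y=1. Observed 0.
Test 1: faults giving observed 0 are {g0 stuck-at-1, g1 stuck-at-1, g3 stuck-at-0, g4 stuck-at-0, g5 stuck-at-0, g6 stuck-at-0, g7 stuck-at-1, g8 stuck-at-0, g9 stuck-at-0}.
Test 2 (P=0, Q=1, R=0, S=1, T=0): fault-free g0=0, g1=1, g2=0, g3=1, g4=1, g5=1, g6=1, g7=0, g8=1, g9=0 → 0; observed 0. Eliminates g3 stuck-at-0, g4 stuck-at-0, g5 stuck-at-0, g6 stuck-at-0, g7 stuck-at-1, g8 stuck-at-0.
Test 3 (P=1, Q=0, R=0, S=1, T=0): fault-free g0=0, g1=1, g2=1, g3=0, g4=1, g5=0, g6=1, g7=1, g8=1, g9=0 → 0; observed 1. Eliminates g1 stuck-at-1, g9 stuck-at-0.
Only g0 stuck-at-1 is consistent with every test.

g0 stuck-at-1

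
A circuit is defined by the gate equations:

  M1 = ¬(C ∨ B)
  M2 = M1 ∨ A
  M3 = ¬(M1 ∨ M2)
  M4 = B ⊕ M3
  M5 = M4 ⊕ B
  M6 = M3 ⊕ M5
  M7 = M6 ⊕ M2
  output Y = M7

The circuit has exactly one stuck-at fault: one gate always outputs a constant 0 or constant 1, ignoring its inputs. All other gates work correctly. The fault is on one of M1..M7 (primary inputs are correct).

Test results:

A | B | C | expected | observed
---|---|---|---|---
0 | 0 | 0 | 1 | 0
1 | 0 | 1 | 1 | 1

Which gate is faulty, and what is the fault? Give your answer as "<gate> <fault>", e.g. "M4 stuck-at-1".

Fault-free values for test 1 (A=0, B=0, C=0): M1=1, M2=1, M3=0, M4=0, M5=0, M6=0, M7=1, giving Y=1. Observed 0.
Test 1: faults giving observed 0 are {M1 stuck-at-0, M2 stuck-at-0, M4 stuck-at-1, M5 stuck-at-1, M6 stuck-at-1, M7 stuck-at-0}.
Test 2 (A=1, B=0, C=1): fault-free M1=0, M2=1, M3=0, M4=0, M5=0, M6=0, M7=1 → 1; observed 1. Eliminates M2 stuck-at-0, M4 stuck-at-1, M5 stuck-at-1, M6 stuck-at-1, M7 stuck-at-0.
Only M1 stuck-at-0 is consistent with every test.

M1 stuck-at-0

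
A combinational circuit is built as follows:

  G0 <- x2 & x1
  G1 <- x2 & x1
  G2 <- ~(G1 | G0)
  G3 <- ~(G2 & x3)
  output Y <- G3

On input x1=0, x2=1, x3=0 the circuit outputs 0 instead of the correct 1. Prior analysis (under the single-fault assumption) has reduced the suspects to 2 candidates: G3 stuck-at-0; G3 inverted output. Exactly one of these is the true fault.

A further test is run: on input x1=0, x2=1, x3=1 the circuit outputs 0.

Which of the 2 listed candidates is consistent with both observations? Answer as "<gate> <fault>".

G3 stuck-at-0

Evaluate each candidate on input x1=0, x2=1, x3=1:
  G3 stuck-at-0: G0=0, G1=0, G2=1, G3=0 [stuck-at-0] → 0 — matches
  G3 inverted output: G0=0, G1=0, G2=1, G3=1 [inverted output] → 1 — eliminated
Only G3 stuck-at-0 reproduces the observed 0.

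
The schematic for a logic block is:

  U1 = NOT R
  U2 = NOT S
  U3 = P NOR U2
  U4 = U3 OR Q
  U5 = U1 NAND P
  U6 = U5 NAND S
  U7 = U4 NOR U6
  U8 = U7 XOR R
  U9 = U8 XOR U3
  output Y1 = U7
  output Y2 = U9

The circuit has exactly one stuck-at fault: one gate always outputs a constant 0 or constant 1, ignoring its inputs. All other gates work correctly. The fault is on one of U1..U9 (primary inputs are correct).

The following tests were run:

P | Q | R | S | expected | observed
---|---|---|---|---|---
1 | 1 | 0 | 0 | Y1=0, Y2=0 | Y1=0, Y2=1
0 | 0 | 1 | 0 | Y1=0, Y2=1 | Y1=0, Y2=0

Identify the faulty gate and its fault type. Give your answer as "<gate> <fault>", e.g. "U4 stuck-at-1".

U3 stuck-at-1

Fault-free values for test 1 (P=1, Q=1, R=0, S=0): U1=1, U2=1, U3=0, U4=1, U5=0, U6=1, U7=0, U8=0, U9=0, giving Y1=0, Y2=0. Observed Y1=0, Y2=1.
Test 1: faults giving observed Y1=0, Y2=1 are {U3 stuck-at-1, U8 stuck-at-1, U9 stuck-at-1}.
Test 2 (P=0, Q=0, R=1, S=0): fault-free U1=0, U2=1, U3=0, U4=0, U5=1, U6=1, U7=0, U8=1, U9=1 → Y1=0, Y2=1; observed Y1=0, Y2=0. Eliminates U8 stuck-at-1, U9 stuck-at-1.
Only U3 stuck-at-1 is consistent with every test.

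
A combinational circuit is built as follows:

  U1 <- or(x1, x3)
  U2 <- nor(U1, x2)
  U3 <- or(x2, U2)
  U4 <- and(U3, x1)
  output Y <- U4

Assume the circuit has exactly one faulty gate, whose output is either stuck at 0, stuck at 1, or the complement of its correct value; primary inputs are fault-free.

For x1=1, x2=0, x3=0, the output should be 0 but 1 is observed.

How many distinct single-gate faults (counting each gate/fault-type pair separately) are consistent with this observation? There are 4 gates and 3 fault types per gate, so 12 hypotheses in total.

8

Fault-free: U1=1, U2=0, U3=0, U4=0 → 0. Observed 1.
  U1 stuck-at-0: output 1 ✓
  U1 stuck-at-1: output 0 ✗
  U1 inverted output: output 1 ✓
  U2 stuck-at-0: output 0 ✗
  U2 stuck-at-1: output 1 ✓
  U2 inverted output: output 1 ✓
  U3 stuck-at-0: output 0 ✗
  U3 stuck-at-1: output 1 ✓
  U3 inverted output: output 1 ✓
  U4 stuck-at-0: output 0 ✗
  U4 stuck-at-1: output 1 ✓
  U4 inverted output: output 1 ✓
Consistent faults: {U1 stuck-at-0, U1 inverted output, U2 stuck-at-1, U2 inverted output, U3 stuck-at-1, U3 inverted output, U4 stuck-at-1, U4 inverted output} — 8 in all.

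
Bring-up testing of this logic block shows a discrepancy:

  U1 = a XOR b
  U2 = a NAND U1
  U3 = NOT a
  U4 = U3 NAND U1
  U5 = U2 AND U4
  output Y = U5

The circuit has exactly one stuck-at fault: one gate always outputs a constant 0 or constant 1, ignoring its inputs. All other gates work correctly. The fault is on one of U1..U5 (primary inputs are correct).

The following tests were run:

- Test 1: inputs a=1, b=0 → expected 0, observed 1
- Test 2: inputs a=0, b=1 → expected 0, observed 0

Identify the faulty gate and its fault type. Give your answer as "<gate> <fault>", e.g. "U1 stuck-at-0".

Fault-free values for test 1 (a=1, b=0): U1=1, U2=0, U3=0, U4=1, U5=0, giving Y=0. Observed 1.
Test 1: faults giving observed 1 are {U1 stuck-at-0, U2 stuck-at-1, U5 stuck-at-1}.
Test 2 (a=0, b=1): fault-free U1=1, U2=1, U3=1, U4=0, U5=0 → 0; observed 0. Eliminates U1 stuck-at-0, U5 stuck-at-1.
Only U2 stuck-at-1 is consistent with every test.

U2 stuck-at-1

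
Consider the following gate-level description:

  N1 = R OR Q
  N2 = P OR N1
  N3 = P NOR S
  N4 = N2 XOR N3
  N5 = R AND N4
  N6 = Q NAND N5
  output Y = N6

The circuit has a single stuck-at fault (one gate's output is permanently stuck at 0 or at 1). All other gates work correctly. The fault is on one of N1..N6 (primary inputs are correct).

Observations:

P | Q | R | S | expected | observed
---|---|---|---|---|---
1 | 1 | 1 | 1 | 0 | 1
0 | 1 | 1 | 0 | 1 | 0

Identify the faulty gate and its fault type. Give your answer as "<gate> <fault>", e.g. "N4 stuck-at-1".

Fault-free values for test 1 (P=1, Q=1, R=1, S=1): N1=1, N2=1, N3=0, N4=1, N5=1, N6=0, giving Y=0. Observed 1.
Test 1: faults giving observed 1 are {N2 stuck-at-0, N3 stuck-at-1, N4 stuck-at-0, N5 stuck-at-0, N6 stuck-at-1}.
Test 2 (P=0, Q=1, R=1, S=0): fault-free N1=1, N2=1, N3=1, N4=0, N5=0, N6=1 → 1; observed 0. Eliminates N3 stuck-at-1, N4 stuck-at-0, N5 stuck-at-0, N6 stuck-at-1.
Only N2 stuck-at-0 is consistent with every test.

N2 stuck-at-0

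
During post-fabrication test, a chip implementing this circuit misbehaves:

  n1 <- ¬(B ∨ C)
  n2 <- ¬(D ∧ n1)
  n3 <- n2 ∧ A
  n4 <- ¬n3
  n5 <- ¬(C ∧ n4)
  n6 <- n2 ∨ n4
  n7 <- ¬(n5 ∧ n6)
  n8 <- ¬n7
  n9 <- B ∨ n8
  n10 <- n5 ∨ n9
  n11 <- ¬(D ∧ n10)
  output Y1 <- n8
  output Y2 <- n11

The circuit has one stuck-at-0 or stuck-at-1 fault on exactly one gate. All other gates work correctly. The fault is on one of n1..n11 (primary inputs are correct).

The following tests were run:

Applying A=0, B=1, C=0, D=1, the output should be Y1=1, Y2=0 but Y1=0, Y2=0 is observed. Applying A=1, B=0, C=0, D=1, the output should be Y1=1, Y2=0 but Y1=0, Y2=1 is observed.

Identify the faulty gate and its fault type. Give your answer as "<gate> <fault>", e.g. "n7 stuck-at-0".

n5 stuck-at-0

Fault-free values for test 1 (A=0, B=1, C=0, D=1): n1=0, n2=1, n3=0, n4=1, n5=1, n6=1, n7=0, n8=1, n9=1, n10=1, n11=0, giving Y1=1, Y2=0. Observed Y1=0, Y2=0.
Test 1: faults giving observed Y1=0, Y2=0 are {n5 stuck-at-0, n6 stuck-at-0, n7 stuck-at-1, n8 stuck-at-0}.
Test 2 (A=1, B=0, C=0, D=1): fault-free n1=1, n2=0, n3=0, n4=1, n5=1, n6=1, n7=0, n8=1, n9=1, n10=1, n11=0 → Y1=1, Y2=0; observed Y1=0, Y2=1. Eliminates n6 stuck-at-0, n7 stuck-at-1, n8 stuck-at-0.
Only n5 stuck-at-0 is consistent with every test.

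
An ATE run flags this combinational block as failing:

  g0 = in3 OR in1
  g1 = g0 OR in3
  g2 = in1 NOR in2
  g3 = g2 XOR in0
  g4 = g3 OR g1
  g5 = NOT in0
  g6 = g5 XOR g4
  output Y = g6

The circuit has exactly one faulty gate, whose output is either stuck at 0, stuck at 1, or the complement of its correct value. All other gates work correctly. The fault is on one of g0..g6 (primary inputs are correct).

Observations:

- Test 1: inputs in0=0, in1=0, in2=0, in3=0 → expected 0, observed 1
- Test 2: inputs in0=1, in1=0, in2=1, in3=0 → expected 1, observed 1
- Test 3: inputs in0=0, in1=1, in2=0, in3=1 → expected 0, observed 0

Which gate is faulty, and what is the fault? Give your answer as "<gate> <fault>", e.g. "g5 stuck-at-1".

Fault-free values for test 1 (in0=0, in1=0, in2=0, in3=0): g0=0, g1=0, g2=1, g3=1, g4=1, g5=1, g6=0, giving Y=0. Observed 1.
Test 1: faults giving observed 1 are {g2 stuck-at-0, g2 inverted output, g3 stuck-at-0, g3 inverted output, g4 stuck-at-0, g4 inverted output, g5 stuck-at-0, g5 inverted output, g6 stuck-at-1, g6 inverted output}.
Test 2 (in0=1, in1=0, in2=1, in3=0): fault-free g0=0, g1=0, g2=0, g3=1, g4=1, g5=0, g6=1 → 1; observed 1. Eliminates g2 inverted output, g3 stuck-at-0, g3 inverted output, g4 stuck-at-0, g4 inverted output, g5 inverted output, g6 inverted output.
Test 3 (in0=0, in1=1, in2=0, in3=1): fault-free g0=1, g1=1, g2=0, g3=0, g4=1, g5=1, g6=0 → 0; observed 0. Eliminates g5 stuck-at-0, g6 stuck-at-1.
Only g2 stuck-at-0 is consistent with every test.

g2 stuck-at-0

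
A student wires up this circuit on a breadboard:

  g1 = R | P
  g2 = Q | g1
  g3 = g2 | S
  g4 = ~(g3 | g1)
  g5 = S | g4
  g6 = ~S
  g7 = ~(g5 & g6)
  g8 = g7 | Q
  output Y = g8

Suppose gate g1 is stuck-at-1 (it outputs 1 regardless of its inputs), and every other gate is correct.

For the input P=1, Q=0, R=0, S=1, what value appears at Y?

1

Propagate with g1 forced: g1=1 [stuck-at-1], g2=1, g3=1, g4=0, g5=1, g6=0, g7=1, g8=1.
So Y = 1. (Same as the fault-free value — the fault is masked on this input.)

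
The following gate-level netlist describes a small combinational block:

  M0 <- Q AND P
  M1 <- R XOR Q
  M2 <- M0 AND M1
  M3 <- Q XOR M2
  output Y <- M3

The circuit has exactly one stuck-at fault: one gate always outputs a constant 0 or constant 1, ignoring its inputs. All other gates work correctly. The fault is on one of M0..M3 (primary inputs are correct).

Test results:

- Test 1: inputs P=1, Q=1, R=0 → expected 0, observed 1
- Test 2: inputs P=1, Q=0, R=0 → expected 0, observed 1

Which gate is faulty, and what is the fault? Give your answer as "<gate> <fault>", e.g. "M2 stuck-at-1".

Fault-free values for test 1 (P=1, Q=1, R=0): M0=1, M1=1, M2=1, M3=0, giving Y=0. Observed 1.
Test 1: faults giving observed 1 are {M0 stuck-at-0, M1 stuck-at-0, M2 stuck-at-0, M3 stuck-at-1}.
Test 2 (P=1, Q=0, R=0): fault-free M0=0, M1=0, M2=0, M3=0 → 0; observed 1. Eliminates M0 stuck-at-0, M1 stuck-at-0, M2 stuck-at-0.
Only M3 stuck-at-1 is consistent with every test.

M3 stuck-at-1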